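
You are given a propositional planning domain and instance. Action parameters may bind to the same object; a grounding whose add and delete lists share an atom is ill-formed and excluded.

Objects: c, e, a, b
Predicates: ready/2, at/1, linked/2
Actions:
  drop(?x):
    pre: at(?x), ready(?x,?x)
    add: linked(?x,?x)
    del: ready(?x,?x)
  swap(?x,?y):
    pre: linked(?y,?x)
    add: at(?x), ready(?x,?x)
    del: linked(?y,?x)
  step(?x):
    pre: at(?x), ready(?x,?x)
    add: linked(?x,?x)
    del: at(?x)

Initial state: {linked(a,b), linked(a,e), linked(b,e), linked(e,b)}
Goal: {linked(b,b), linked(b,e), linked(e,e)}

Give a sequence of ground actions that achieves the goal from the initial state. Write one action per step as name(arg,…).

swap(e,a); drop(e); swap(b,e); drop(b)

1. swap(e,a)  →  {at(e), linked(a,b), linked(b,e), linked(e,b), ready(e,e)}
2. drop(e)  →  {at(e), linked(a,b), linked(b,e), linked(e,b), linked(e,e)}
3. swap(b,e)  →  {at(b), at(e), linked(a,b), linked(b,e), linked(e,e), ready(b,b)}
4. drop(b)  →  {at(b), at(e), linked(a,b), linked(b,b), linked(b,e), linked(e,e)}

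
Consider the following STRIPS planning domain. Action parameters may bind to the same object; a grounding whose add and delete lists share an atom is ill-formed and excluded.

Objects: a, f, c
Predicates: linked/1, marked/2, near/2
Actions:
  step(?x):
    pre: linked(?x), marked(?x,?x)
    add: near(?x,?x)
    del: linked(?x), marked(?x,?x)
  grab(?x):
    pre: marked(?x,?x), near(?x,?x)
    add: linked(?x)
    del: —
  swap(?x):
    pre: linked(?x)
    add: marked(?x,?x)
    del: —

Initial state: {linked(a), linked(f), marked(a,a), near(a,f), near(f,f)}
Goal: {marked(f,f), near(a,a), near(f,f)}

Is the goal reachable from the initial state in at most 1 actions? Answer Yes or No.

1. step(a)  →  {linked(f), near(a,a), near(a,f), near(f,f)}
2. swap(f)  →  {linked(f), marked(f,f), near(a,a), near(a,f), near(f,f)}
optimal plan length = 2; 2 > 1

No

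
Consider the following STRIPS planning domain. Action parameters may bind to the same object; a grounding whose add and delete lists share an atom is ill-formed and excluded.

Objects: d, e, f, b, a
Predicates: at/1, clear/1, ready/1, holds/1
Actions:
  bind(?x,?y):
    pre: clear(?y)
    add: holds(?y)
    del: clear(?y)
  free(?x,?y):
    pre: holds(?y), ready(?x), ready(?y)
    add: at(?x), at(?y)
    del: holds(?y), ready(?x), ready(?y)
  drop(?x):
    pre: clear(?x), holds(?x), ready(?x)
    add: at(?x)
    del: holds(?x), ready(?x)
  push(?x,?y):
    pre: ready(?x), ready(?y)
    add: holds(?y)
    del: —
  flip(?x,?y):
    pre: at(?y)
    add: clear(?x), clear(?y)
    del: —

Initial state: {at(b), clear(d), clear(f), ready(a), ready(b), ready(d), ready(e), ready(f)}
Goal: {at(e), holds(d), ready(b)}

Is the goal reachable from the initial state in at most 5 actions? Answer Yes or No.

1. bind(d,d)  →  {at(b), clear(f), holds(d), ready(a), ready(b), ready(d), ready(e), ready(f)}
2. bind(d,f)  →  {at(b), holds(d), holds(f), ready(a), ready(b), ready(d), ready(e), ready(f)}
3. free(e,f)  →  {at(b), at(e), at(f), holds(d), ready(a), ready(b), ready(d)}
optimal plan length = 3; 3 ≤ 5

Yes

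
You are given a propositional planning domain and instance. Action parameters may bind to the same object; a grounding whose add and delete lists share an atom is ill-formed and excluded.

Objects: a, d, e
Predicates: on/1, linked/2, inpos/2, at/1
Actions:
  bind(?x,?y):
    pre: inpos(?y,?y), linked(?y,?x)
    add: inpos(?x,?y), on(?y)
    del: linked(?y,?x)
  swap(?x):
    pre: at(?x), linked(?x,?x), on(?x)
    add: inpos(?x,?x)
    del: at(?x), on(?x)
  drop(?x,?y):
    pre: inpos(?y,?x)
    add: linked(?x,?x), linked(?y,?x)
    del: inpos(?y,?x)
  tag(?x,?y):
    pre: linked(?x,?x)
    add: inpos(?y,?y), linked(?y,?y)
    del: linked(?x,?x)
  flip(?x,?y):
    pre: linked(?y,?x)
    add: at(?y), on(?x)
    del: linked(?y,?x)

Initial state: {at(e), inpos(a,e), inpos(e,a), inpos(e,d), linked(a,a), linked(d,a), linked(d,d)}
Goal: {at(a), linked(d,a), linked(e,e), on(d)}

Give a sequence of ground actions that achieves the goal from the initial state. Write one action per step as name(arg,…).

1. drop(e,a)  →  {at(e), inpos(e,a), inpos(e,d), linked(a,a), linked(a,e), linked(d,a), linked(d,d), linked(e,e)}
2. flip(a,a)  →  {at(a), at(e), inpos(e,a), inpos(e,d), linked(a,e), linked(d,a), linked(d,d), linked(e,e), on(a)}
3. flip(d,d)  →  {at(a), at(d), at(e), inpos(e,a), inpos(e,d), linked(a,e), linked(d,a), linked(e,e), on(a), on(d)}

drop(e,a); flip(a,a); flip(d,d)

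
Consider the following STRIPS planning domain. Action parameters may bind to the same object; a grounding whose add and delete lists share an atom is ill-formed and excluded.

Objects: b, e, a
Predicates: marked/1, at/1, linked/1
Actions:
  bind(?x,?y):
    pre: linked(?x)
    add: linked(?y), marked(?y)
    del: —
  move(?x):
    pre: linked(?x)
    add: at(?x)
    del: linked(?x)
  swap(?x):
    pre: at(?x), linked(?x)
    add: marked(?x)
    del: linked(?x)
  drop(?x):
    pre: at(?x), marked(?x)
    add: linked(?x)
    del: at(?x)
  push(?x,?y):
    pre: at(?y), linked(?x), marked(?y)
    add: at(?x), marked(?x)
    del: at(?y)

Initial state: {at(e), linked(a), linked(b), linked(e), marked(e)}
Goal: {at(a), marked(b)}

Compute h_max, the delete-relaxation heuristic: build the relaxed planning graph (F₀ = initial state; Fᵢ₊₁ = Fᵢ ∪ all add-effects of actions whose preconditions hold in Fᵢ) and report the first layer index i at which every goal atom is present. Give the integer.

1

F0 = init (5 atoms)
F1 = F0 ∪ {at(a), at(b), marked(a), marked(b)}  (9 atoms)
goal ⊆ F1  ⇒  h_max = 1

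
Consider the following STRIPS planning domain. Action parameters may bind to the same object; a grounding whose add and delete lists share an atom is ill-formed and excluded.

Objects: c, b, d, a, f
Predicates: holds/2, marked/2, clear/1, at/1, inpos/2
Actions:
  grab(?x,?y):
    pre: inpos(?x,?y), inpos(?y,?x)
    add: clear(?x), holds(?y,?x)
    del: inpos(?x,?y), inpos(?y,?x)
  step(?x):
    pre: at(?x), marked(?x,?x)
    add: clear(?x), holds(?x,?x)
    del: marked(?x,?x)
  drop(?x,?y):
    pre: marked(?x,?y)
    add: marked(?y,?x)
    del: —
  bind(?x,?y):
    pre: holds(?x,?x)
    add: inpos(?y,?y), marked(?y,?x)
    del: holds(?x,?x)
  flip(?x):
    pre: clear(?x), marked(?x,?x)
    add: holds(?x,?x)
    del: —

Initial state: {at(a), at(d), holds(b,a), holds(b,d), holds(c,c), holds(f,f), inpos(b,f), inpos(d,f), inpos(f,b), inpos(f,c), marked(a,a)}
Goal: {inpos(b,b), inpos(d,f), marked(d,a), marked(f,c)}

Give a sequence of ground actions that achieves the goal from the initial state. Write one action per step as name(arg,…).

1. step(a)  →  {at(a), at(d), clear(a), holds(a,a), holds(b,a), holds(b,d), holds(c,c), holds(f,f), inpos(b,f), inpos(d,f), inpos(f,b), inpos(f,c)}
2. bind(c,f)  →  {at(a), at(d), clear(a), holds(a,a), holds(b,a), holds(b,d), holds(f,f), inpos(b,f), inpos(d,f), inpos(f,b), inpos(f,c), inpos(f,f), marked(f,c)}
3. bind(a,d)  →  {at(a), at(d), clear(a), holds(b,a), holds(b,d), holds(f,f), inpos(b,f), inpos(d,d), inpos(d,f), inpos(f,b), inpos(f,c), inpos(f,f), marked(d,a), marked(f,c)}
4. bind(f,b)  →  {at(a), at(d), clear(a), holds(b,a), holds(b,d), inpos(b,b), inpos(b,f), inpos(d,d), inpos(d,f), inpos(f,b), inpos(f,c), inpos(f,f), marked(b,f), marked(d,a), marked(f,c)}

step(a); bind(c,f); bind(a,d); bind(f,b)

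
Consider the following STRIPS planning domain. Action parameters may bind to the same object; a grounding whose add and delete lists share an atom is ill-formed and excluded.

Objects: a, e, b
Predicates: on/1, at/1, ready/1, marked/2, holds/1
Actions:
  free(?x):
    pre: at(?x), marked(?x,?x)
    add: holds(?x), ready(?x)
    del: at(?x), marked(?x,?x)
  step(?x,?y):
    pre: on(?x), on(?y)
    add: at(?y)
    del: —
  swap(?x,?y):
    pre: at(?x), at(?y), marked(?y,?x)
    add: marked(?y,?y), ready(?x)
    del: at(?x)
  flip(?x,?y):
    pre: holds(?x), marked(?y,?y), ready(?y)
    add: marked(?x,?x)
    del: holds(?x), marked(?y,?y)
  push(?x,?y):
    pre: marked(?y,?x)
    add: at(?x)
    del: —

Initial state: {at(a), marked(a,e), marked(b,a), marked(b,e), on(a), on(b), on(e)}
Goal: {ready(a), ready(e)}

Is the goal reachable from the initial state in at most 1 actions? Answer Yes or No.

No

1. step(a,e)  →  {at(a), at(e), marked(a,e), marked(b,a), marked(b,e), on(a), on(b), on(e)}
2. swap(e,a)  →  {at(a), marked(a,a), marked(a,e), marked(b,a), marked(b,e), on(a), on(b), on(e), ready(e)}
3. free(a)  →  {holds(a), marked(a,e), marked(b,a), marked(b,e), on(a), on(b), on(e), ready(a), ready(e)}
optimal plan length = 3; 3 > 1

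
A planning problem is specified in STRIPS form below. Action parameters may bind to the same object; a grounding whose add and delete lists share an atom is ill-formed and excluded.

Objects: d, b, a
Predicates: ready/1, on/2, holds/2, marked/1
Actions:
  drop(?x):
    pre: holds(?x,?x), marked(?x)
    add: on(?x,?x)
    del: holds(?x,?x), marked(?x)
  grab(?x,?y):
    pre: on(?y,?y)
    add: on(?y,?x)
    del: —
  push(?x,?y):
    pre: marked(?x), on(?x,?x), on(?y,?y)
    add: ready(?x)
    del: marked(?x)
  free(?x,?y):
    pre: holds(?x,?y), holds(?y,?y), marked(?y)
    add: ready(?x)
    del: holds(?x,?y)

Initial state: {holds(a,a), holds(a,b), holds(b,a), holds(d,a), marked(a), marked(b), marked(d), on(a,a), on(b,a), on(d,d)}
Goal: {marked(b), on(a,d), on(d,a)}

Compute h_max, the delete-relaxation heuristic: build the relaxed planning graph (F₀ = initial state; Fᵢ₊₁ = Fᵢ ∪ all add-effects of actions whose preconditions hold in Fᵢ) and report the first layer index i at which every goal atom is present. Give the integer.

1

F0 = init (10 atoms)
F1 = F0 ∪ {on(a,b), on(a,d), on(d,a), on(d,b), ready(a), ready(b), ready(d)}  (17 atoms)
goal ⊆ F1  ⇒  h_max = 1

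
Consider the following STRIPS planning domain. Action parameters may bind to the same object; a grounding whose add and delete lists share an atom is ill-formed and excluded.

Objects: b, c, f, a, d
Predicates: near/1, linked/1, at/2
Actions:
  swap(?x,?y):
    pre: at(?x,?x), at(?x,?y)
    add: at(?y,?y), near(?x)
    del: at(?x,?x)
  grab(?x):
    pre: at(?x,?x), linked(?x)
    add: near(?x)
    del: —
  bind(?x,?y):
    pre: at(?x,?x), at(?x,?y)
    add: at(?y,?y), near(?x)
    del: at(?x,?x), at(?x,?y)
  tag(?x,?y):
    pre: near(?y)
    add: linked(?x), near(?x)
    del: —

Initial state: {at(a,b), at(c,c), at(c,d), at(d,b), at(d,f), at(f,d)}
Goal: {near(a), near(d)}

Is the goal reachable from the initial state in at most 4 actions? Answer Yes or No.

Yes

1. swap(c,d)  →  {at(a,b), at(c,d), at(d,b), at(d,d), at(d,f), at(f,d), near(c)}
2. swap(d,b)  →  {at(a,b), at(b,b), at(c,d), at(d,b), at(d,f), at(f,d), near(c), near(d)}
3. tag(a,c)  →  {at(a,b), at(b,b), at(c,d), at(d,b), at(d,f), at(f,d), linked(a), near(a), near(c), near(d)}
optimal plan length = 3; 3 ≤ 4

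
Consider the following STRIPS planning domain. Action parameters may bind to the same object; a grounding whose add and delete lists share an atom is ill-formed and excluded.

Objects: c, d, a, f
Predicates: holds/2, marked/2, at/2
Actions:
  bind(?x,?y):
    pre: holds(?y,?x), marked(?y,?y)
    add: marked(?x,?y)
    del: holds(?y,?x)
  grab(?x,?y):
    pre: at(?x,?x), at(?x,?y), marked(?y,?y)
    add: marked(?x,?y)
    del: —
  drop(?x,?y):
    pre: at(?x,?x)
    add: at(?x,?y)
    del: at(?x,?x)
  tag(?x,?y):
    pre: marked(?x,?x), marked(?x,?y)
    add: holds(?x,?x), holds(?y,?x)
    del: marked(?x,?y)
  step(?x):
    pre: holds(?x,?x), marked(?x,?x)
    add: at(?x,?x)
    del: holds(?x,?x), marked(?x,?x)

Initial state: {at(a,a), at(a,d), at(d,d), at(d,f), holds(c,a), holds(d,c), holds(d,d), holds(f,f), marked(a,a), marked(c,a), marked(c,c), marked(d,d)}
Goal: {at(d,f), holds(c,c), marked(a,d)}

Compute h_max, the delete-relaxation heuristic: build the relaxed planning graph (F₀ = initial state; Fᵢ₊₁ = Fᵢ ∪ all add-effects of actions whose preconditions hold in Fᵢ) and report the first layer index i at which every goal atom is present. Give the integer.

1

F0 = init (12 atoms)
F1 = F0 ∪ {at(a,c), at(a,f), at(d,a), at(d,c), holds(a,a), holds(a,c), holds(c,c), marked(a,c), marked(a,d), marked(c,d)}  (22 atoms)
goal ⊆ F1  ⇒  h_max = 1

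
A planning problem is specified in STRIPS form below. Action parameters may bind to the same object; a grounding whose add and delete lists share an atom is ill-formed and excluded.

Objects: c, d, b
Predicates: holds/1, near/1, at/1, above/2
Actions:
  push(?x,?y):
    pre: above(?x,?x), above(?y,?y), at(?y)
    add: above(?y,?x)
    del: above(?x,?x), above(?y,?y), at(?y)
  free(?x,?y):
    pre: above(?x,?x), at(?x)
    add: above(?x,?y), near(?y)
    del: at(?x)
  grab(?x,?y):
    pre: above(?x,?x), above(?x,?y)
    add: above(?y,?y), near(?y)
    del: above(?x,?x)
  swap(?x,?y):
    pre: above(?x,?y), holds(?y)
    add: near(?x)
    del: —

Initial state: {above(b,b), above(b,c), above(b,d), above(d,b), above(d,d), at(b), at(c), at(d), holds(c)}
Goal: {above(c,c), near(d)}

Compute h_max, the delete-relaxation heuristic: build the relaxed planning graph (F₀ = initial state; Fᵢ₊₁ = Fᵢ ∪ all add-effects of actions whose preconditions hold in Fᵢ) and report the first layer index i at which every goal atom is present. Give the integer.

1

F0 = init (9 atoms)
F1 = F0 ∪ {above(c,c), above(d,c), near(b), near(c), near(d)}  (14 atoms)
goal ⊆ F1  ⇒  h_max = 1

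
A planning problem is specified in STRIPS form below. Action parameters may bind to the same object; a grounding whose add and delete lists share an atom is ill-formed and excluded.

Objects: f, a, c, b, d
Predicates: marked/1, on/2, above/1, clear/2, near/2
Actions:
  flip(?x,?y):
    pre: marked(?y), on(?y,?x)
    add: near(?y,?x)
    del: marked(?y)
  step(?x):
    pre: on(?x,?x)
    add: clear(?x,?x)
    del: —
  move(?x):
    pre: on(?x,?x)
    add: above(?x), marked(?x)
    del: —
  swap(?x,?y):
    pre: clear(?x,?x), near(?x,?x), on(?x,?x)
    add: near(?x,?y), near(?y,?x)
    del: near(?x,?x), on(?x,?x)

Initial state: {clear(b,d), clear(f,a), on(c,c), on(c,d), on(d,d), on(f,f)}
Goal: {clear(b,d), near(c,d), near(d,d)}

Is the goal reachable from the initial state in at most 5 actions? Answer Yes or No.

1. move(c)  →  {above(c), clear(b,d), clear(f,a), marked(c), on(c,c), on(c,d), on(d,d), on(f,f)}
2. flip(d,c)  →  {above(c), clear(b,d), clear(f,a), near(c,d), on(c,c), on(c,d), on(d,d), on(f,f)}
3. move(d)  →  {above(c), above(d), clear(b,d), clear(f,a), marked(d), near(c,d), on(c,c), on(c,d), on(d,d), on(f,f)}
4. flip(d,d)  →  {above(c), above(d), clear(b,d), clear(f,a), near(c,d), near(d,d), on(c,c), on(c,d), on(d,d), on(f,f)}
optimal plan length = 4; 4 ≤ 5

Yes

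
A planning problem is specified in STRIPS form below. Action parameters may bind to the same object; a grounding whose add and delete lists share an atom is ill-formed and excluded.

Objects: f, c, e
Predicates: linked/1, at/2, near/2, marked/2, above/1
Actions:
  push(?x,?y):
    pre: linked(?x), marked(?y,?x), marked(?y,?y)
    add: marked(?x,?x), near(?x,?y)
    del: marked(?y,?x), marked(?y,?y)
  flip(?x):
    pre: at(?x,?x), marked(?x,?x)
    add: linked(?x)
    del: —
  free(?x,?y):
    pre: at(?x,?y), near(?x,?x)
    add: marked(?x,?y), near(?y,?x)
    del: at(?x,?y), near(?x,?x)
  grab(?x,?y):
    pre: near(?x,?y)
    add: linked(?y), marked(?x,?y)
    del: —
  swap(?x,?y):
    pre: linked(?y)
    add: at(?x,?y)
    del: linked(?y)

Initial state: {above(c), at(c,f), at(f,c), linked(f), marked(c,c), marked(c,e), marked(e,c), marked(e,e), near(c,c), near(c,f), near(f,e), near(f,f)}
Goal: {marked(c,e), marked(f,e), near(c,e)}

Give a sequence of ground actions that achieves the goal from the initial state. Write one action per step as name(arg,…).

1. grab(f,e)  →  {above(c), at(c,f), at(f,c), linked(e), linked(f), marked(c,c), marked(c,e), marked(e,c), marked(e,e), marked(f,e), near(c,c), near(c,f), near(f,e), near(f,f)}
2. grab(c,c)  →  {above(c), at(c,f), at(f,c), linked(c), linked(e), linked(f), marked(c,c), marked(c,e), marked(e,c), marked(e,e), marked(f,e), near(c,c), near(c,f), near(f,e), near(f,f)}
3. push(c,e)  →  {above(c), at(c,f), at(f,c), linked(c), linked(e), linked(f), marked(c,c), marked(c,e), marked(f,e), near(c,c), near(c,e), near(c,f), near(f,e), near(f,f)}

grab(f,e); grab(c,c); push(c,e)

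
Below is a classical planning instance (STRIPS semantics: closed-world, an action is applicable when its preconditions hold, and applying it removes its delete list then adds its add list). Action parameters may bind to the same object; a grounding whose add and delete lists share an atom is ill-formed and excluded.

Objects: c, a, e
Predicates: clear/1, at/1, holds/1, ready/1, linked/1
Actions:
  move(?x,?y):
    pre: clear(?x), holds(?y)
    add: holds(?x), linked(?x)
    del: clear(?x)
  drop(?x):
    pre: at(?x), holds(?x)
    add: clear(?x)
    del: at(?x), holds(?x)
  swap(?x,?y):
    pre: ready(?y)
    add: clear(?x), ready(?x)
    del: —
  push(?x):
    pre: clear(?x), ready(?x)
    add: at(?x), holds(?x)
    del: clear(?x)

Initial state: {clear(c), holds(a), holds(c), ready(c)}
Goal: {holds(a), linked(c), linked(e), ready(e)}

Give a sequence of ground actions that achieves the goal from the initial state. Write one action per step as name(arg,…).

move(c,c); swap(e,c); move(e,c)

1. move(c,c)  →  {holds(a), holds(c), linked(c), ready(c)}
2. swap(e,c)  →  {clear(e), holds(a), holds(c), linked(c), ready(c), ready(e)}
3. move(e,c)  →  {holds(a), holds(c), holds(e), linked(c), linked(e), ready(c), ready(e)}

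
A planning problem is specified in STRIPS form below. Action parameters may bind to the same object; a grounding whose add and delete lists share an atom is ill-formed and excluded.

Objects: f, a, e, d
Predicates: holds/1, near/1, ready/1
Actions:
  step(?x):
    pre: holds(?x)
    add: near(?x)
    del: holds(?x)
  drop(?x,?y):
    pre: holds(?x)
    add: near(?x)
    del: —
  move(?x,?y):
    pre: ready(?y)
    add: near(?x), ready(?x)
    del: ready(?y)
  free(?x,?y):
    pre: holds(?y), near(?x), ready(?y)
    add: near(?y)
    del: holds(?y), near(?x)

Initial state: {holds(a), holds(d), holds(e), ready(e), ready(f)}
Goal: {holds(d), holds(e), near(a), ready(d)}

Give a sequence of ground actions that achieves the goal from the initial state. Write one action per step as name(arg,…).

step(a); move(d,f)

1. step(a)  →  {holds(d), holds(e), near(a), ready(e), ready(f)}
2. move(d,f)  →  {holds(d), holds(e), near(a), near(d), ready(d), ready(e)}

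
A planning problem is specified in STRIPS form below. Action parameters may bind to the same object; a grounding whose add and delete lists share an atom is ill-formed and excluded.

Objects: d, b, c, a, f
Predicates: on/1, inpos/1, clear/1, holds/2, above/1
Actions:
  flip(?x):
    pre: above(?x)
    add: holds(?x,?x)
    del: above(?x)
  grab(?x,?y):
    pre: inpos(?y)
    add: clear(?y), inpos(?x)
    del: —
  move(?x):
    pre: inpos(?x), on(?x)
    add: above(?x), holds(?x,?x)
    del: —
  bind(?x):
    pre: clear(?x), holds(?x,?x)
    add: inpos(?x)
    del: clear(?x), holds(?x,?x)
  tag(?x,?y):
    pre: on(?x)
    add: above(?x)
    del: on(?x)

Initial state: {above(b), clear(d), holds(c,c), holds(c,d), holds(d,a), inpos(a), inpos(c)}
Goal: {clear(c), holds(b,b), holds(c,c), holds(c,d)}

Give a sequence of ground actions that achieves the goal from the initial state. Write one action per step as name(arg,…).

flip(b); grab(d,c)

1. flip(b)  →  {clear(d), holds(b,b), holds(c,c), holds(c,d), holds(d,a), inpos(a), inpos(c)}
2. grab(d,c)  →  {clear(c), clear(d), holds(b,b), holds(c,c), holds(c,d), holds(d,a), inpos(a), inpos(c), inpos(d)}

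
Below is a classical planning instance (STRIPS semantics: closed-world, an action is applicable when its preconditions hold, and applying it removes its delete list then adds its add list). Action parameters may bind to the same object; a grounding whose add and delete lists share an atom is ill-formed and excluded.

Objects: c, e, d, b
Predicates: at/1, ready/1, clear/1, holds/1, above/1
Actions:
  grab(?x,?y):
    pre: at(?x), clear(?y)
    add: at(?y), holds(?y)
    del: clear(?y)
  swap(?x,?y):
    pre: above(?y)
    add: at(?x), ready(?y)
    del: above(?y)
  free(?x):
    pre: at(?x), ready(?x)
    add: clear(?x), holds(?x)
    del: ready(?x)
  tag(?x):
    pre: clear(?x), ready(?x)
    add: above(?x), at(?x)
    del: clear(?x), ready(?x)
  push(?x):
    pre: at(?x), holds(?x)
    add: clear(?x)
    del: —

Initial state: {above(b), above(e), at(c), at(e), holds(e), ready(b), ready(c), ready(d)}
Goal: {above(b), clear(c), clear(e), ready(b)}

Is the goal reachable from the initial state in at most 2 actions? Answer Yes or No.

1. free(c)  →  {above(b), above(e), at(c), at(e), clear(c), holds(c), holds(e), ready(b), ready(d)}
2. push(e)  →  {above(b), above(e), at(c), at(e), clear(c), clear(e), holds(c), holds(e), ready(b), ready(d)}
optimal plan length = 2; 2 ≤ 2

Yes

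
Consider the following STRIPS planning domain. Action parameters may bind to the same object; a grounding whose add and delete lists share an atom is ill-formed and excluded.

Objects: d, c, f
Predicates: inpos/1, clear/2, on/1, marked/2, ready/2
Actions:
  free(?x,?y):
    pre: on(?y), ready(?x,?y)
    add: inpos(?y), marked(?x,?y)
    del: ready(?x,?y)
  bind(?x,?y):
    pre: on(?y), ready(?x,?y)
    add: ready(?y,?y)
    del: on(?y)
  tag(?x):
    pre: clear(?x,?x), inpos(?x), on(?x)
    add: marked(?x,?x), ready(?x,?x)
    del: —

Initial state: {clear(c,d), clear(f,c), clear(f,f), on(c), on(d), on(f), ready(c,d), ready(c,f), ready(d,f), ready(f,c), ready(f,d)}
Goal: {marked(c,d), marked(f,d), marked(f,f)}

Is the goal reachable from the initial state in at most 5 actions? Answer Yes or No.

1. free(d,f)  →  {clear(c,d), clear(f,c), clear(f,f), inpos(f), marked(d,f), on(c), on(d), on(f), ready(c,d), ready(c,f), ready(f,c), ready(f,d)}
2. free(c,d)  →  {clear(c,d), clear(f,c), clear(f,f), inpos(d), inpos(f), marked(c,d), marked(d,f), on(c), on(d), on(f), ready(c,f), ready(f,c), ready(f,d)}
3. free(f,d)  →  {clear(c,d), clear(f,c), clear(f,f), inpos(d), inpos(f), marked(c,d), marked(d,f), marked(f,d), on(c), on(d), on(f), ready(c,f), ready(f,c)}
4. tag(f)  →  {clear(c,d), clear(f,c), clear(f,f), inpos(d), inpos(f), marked(c,d), marked(d,f), marked(f,d), marked(f,f), on(c), on(d), on(f), ready(c,f), ready(f,c), ready(f,f)}
optimal plan length = 4; 4 ≤ 5

Yes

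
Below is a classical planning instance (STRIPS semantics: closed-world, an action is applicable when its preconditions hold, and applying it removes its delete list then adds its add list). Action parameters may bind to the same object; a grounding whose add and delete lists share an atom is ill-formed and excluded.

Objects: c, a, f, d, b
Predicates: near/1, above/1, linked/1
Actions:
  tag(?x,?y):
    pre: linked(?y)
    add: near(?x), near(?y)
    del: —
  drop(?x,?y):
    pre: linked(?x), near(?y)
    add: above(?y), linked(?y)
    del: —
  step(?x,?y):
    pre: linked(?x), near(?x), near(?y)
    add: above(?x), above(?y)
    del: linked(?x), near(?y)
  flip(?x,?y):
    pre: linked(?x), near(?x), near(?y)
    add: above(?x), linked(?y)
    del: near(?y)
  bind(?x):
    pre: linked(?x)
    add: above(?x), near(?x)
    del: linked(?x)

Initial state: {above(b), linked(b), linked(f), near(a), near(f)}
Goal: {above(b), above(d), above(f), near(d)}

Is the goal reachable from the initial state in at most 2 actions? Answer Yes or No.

1. tag(d,f)  →  {above(b), linked(b), linked(f), near(a), near(d), near(f)}
2. drop(f,f)  →  {above(b), above(f), linked(b), linked(f), near(a), near(d), near(f)}
3. drop(f,d)  →  {above(b), above(d), above(f), linked(b), linked(d), linked(f), near(a), near(d), near(f)}
optimal plan length = 3; 3 > 2

No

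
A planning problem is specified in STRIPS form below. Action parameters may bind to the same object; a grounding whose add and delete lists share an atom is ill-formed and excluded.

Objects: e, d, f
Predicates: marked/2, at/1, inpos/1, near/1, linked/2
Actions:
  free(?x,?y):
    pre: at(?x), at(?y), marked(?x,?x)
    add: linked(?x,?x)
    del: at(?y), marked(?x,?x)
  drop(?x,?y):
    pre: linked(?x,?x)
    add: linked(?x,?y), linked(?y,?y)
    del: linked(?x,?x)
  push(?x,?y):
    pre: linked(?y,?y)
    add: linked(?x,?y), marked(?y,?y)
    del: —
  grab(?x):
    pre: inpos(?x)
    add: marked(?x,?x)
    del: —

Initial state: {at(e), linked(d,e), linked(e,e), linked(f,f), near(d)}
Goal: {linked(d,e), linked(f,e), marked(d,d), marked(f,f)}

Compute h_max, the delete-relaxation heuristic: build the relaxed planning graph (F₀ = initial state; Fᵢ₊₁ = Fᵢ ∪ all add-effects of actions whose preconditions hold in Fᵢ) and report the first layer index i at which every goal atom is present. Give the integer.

F0 = init (5 atoms)
F1 = F0 ∪ {linked(d,d), linked(d,f), linked(e,d), linked(e,f), linked(f,d), linked(f,e), marked(e,e), marked(f,f)}  (13 atoms)
F2 = F1 ∪ {marked(d,d)}  (14 atoms)
goal ⊆ F2  ⇒  h_max = 2

2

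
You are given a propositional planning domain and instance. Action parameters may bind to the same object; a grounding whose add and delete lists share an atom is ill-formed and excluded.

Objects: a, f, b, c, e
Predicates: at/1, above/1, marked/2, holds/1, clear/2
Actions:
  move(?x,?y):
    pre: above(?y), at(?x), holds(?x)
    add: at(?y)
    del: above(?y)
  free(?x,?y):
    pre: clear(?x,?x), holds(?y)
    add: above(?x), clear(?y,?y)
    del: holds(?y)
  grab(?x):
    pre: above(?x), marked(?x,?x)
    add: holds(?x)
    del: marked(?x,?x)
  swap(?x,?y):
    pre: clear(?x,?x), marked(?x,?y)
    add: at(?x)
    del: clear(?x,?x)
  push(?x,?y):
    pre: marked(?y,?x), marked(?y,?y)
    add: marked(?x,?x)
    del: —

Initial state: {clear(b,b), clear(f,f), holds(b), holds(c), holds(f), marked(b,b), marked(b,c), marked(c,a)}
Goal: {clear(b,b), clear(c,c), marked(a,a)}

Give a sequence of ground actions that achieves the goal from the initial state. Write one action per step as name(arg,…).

1. free(f,c)  →  {above(f), clear(b,b), clear(c,c), clear(f,f), holds(b), holds(f), marked(b,b), marked(b,c), marked(c,a)}
2. push(c,b)  →  {above(f), clear(b,b), clear(c,c), clear(f,f), holds(b), holds(f), marked(b,b), marked(b,c), marked(c,a), marked(c,c)}
3. push(a,c)  →  {above(f), clear(b,b), clear(c,c), clear(f,f), holds(b), holds(f), marked(a,a), marked(b,b), marked(b,c), marked(c,a), marked(c,c)}

free(f,c); push(c,b); push(a,c)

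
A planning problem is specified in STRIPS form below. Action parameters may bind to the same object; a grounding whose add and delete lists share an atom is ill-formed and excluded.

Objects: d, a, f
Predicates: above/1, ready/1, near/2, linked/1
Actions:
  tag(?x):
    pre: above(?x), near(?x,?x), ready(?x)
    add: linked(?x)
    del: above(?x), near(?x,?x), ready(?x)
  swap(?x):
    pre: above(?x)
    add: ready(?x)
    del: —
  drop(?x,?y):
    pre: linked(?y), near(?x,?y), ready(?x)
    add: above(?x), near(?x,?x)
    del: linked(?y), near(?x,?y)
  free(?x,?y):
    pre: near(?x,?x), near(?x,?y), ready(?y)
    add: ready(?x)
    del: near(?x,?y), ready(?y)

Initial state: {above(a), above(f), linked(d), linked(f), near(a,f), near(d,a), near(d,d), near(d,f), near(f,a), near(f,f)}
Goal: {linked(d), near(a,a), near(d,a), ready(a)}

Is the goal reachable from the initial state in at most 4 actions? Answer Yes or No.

1. swap(a)  →  {above(a), above(f), linked(d), linked(f), near(a,f), near(d,a), near(d,d), near(d,f), near(f,a), near(f,f), ready(a)}
2. drop(a,f)  →  {above(a), above(f), linked(d), near(a,a), near(d,a), near(d,d), near(d,f), near(f,a), near(f,f), ready(a)}
optimal plan length = 2; 2 ≤ 4

Yes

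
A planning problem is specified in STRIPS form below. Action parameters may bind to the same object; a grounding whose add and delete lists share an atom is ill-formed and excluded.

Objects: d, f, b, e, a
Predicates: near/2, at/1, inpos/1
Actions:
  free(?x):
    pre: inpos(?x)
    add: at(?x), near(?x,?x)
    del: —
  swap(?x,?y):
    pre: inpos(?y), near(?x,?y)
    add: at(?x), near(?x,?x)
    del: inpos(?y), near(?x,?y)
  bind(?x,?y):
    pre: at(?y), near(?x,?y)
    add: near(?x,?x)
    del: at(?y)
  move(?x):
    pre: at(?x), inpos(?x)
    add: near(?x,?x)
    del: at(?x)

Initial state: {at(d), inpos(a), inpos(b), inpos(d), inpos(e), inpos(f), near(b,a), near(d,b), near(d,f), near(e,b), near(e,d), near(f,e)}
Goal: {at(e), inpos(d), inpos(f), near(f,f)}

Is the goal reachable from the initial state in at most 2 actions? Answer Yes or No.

Yes

1. free(f)  →  {at(d), at(f), inpos(a), inpos(b), inpos(d), inpos(e), inpos(f), near(b,a), near(d,b), near(d,f), near(e,b), near(e,d), near(f,e), near(f,f)}
2. free(e)  →  {at(d), at(e), at(f), inpos(a), inpos(b), inpos(d), inpos(e), inpos(f), near(b,a), near(d,b), near(d,f), near(e,b), near(e,d), near(e,e), near(f,e), near(f,f)}
optimal plan length = 2; 2 ≤ 2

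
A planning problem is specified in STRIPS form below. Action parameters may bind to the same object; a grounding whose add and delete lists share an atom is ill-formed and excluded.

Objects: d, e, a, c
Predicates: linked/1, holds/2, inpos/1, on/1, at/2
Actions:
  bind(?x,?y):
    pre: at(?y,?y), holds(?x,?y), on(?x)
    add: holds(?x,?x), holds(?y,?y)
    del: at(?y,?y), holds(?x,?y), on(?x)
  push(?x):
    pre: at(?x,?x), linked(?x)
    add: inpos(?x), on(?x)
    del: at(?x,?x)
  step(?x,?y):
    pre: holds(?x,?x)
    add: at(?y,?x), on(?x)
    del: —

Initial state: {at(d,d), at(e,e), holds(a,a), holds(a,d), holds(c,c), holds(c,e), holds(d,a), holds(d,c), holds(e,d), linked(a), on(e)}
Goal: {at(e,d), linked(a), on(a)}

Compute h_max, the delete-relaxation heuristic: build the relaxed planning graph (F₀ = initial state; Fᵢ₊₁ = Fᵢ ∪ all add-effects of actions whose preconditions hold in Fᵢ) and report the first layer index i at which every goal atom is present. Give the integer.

F0 = init (11 atoms)
F1 = F0 ∪ {at(a,a), at(a,c), at(c,a), at(c,c), at(d,a), at(d,c), at(e,a), at(e,c), holds(d,d), holds(e,e), on(a), on(c)}  (23 atoms)
F2 = F1 ∪ {at(a,d), at(a,e), at(c,d), at(c,e), at(d,e), at(e,d), inpos(a), on(d)}  (31 atoms)
goal ⊆ F2  ⇒  h_max = 2

2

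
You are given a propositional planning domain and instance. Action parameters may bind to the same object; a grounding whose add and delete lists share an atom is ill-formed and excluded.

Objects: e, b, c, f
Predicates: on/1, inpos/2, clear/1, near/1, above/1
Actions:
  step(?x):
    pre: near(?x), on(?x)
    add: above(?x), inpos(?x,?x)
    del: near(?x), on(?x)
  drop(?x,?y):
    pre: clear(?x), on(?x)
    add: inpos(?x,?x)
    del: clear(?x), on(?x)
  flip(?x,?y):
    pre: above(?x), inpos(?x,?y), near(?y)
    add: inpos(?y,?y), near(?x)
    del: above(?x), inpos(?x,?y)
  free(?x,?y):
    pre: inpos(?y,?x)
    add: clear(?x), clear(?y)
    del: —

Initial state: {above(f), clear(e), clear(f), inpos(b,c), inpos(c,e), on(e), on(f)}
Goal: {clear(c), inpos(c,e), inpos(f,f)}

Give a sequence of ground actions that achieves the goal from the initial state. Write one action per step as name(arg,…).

drop(f,e); free(e,c)

1. drop(f,e)  →  {above(f), clear(e), inpos(b,c), inpos(c,e), inpos(f,f), on(e)}
2. free(e,c)  →  {above(f), clear(c), clear(e), inpos(b,c), inpos(c,e), inpos(f,f), on(e)}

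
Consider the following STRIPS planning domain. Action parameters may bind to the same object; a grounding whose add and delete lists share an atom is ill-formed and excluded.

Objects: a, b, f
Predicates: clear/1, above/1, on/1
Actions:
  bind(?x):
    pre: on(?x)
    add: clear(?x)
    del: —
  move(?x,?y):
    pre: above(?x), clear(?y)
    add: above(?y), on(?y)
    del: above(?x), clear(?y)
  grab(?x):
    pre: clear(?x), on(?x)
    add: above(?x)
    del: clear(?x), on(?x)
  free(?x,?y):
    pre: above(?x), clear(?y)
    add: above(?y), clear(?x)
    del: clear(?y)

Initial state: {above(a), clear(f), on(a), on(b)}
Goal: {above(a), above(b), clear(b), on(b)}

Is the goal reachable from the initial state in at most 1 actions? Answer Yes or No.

1. bind(b)  →  {above(a), clear(b), clear(f), on(a), on(b)}
2. free(a,b)  →  {above(a), above(b), clear(a), clear(f), on(a), on(b)}
3. bind(b)  →  {above(a), above(b), clear(a), clear(b), clear(f), on(a), on(b)}
optimal plan length = 3; 3 > 1

No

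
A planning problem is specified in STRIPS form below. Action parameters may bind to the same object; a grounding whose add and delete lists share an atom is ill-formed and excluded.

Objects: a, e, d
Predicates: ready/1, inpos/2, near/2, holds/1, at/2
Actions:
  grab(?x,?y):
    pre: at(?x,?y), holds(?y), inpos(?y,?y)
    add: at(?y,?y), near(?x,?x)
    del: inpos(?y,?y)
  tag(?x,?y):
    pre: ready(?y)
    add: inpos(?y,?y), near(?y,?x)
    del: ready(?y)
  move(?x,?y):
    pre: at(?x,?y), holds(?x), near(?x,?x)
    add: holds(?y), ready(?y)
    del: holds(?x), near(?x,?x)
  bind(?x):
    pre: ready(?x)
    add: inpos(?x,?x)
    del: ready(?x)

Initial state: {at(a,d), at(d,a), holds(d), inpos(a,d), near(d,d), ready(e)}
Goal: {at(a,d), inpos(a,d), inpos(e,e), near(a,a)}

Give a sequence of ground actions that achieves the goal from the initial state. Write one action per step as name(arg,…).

tag(a,e); move(d,a); tag(a,a)

1. tag(a,e)  →  {at(a,d), at(d,a), holds(d), inpos(a,d), inpos(e,e), near(d,d), near(e,a)}
2. move(d,a)  →  {at(a,d), at(d,a), holds(a), inpos(a,d), inpos(e,e), near(e,a), ready(a)}
3. tag(a,a)  →  {at(a,d), at(d,a), holds(a), inpos(a,a), inpos(a,d), inpos(e,e), near(a,a), near(e,a)}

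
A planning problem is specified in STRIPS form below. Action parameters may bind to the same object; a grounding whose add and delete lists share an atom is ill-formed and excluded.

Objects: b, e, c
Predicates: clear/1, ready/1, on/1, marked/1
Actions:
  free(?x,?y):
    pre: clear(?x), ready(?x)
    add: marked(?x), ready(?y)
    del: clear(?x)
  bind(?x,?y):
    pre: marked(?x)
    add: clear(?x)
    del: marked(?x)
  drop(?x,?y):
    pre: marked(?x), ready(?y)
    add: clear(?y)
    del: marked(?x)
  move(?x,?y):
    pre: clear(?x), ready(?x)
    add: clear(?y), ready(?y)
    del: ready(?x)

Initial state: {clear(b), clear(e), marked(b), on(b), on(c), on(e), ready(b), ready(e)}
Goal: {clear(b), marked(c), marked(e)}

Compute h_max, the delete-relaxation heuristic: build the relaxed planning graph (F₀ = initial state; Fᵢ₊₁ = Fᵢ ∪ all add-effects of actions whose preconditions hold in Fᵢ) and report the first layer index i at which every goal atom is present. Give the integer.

F0 = init (8 atoms)
F1 = F0 ∪ {clear(c), marked(e), ready(c)}  (11 atoms)
F2 = F1 ∪ {marked(c)}  (12 atoms)
goal ⊆ F2  ⇒  h_max = 2

2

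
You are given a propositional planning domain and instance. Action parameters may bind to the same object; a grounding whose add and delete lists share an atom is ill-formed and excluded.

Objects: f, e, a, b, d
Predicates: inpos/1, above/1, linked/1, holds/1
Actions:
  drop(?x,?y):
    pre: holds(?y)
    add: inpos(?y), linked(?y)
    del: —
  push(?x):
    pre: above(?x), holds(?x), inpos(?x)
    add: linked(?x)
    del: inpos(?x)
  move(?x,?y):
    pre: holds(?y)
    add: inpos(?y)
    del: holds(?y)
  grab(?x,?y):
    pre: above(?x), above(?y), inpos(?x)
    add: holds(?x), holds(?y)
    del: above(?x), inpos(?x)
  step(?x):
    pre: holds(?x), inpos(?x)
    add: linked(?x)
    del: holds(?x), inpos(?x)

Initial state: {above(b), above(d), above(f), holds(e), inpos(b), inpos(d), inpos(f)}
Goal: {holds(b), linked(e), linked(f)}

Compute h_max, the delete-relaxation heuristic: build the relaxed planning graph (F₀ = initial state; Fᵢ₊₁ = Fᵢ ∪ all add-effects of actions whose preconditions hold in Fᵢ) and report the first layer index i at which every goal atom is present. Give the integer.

F0 = init (7 atoms)
F1 = F0 ∪ {holds(b), holds(d), holds(f), inpos(e), linked(e)}  (12 atoms)
F2 = F1 ∪ {linked(b), linked(d), linked(f)}  (15 atoms)
goal ⊆ F2  ⇒  h_max = 2

2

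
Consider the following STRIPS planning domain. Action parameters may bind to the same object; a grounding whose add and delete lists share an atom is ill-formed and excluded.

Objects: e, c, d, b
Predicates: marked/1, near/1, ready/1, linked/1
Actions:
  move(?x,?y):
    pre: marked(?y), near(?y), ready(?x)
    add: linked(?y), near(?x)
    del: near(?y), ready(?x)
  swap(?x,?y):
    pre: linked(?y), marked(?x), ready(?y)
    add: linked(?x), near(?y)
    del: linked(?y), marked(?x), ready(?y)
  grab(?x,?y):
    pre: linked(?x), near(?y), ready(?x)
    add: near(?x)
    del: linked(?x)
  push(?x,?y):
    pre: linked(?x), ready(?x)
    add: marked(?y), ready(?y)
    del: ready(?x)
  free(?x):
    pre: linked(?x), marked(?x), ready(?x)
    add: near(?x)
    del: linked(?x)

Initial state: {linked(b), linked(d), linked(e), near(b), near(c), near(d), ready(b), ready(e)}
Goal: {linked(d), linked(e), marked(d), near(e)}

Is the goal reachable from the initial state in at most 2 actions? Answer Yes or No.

Yes

1. push(b,d)  →  {linked(b), linked(d), linked(e), marked(d), near(b), near(c), near(d), ready(d), ready(e)}
2. move(e,d)  →  {linked(b), linked(d), linked(e), marked(d), near(b), near(c), near(e), ready(d)}
optimal plan length = 2; 2 ≤ 2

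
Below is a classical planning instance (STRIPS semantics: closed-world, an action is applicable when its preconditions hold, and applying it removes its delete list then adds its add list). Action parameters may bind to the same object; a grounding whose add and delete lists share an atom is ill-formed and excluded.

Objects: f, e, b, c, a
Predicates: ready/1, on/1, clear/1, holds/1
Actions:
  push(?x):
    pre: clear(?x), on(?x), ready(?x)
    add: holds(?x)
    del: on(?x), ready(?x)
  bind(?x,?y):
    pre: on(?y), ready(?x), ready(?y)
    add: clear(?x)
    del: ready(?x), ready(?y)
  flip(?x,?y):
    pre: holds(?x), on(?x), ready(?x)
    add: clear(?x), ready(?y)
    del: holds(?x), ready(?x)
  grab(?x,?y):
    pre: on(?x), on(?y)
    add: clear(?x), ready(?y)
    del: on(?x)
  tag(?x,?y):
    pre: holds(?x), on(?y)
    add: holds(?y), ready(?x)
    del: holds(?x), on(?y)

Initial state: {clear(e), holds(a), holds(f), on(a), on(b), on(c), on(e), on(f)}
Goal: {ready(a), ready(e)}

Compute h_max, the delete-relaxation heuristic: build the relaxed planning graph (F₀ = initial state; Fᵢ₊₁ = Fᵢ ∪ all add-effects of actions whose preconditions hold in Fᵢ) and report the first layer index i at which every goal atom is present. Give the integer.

1

F0 = init (8 atoms)
F1 = F0 ∪ {clear(a), clear(b), clear(c), clear(f), holds(b), holds(c), holds(e), ready(a), ready(b), ready(c), ready(e), ready(f)}  (20 atoms)
goal ⊆ F1  ⇒  h_max = 1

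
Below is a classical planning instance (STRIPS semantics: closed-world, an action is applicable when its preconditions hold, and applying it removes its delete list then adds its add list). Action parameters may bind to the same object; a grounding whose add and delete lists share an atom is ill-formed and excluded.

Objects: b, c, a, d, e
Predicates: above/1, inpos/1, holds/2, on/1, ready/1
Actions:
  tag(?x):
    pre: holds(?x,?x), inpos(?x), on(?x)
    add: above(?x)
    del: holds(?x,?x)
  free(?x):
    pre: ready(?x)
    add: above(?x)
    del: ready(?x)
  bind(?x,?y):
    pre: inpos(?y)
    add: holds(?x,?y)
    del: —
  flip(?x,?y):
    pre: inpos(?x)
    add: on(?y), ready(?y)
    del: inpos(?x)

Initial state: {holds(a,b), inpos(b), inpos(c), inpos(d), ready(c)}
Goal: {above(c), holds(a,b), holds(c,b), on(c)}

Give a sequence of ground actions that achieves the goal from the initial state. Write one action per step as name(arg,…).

free(c); bind(c,b); flip(b,c)

1. free(c)  →  {above(c), holds(a,b), inpos(b), inpos(c), inpos(d)}
2. bind(c,b)  →  {above(c), holds(a,b), holds(c,b), inpos(b), inpos(c), inpos(d)}
3. flip(b,c)  →  {above(c), holds(a,b), holds(c,b), inpos(c), inpos(d), on(c), ready(c)}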